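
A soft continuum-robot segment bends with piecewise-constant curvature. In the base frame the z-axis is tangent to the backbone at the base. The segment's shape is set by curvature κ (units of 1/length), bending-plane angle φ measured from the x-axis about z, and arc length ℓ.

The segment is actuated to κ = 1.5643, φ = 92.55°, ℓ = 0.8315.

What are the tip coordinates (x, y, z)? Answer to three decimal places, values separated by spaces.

θ = κ·ℓ = 1.5643 × 0.8315 = 1.30072 rad
ρ = (1 − cos θ)/κ = (1 − 0.26681)/1.5643 = 0.46870
z = sin θ / κ = 0.96375/1.5643 = 0.61609
x = ρ cos φ = 0.46870 × cos(92.55°) = -0.02085
y = ρ sin φ = 0.46870 × sin(92.55°) = 0.46824

-0.021 0.468 0.616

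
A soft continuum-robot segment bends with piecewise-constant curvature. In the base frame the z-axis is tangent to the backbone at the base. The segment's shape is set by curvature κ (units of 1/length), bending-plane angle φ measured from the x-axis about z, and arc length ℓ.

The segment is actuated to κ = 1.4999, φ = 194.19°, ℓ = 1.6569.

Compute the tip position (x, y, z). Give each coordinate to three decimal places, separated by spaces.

-1.158 -0.293 0.407

θ = κ·ℓ = 1.4999 × 1.6569 = 2.48518 rad
ρ = (1 − cos θ)/κ = (1 − -0.79219)/1.4999 = 1.19487
z = sin θ / κ = 0.61028/1.4999 = 0.40688
x = ρ cos φ = 1.19487 × cos(194.19°) = -1.15841
y = ρ sin φ = 1.19487 × sin(194.19°) = -0.29291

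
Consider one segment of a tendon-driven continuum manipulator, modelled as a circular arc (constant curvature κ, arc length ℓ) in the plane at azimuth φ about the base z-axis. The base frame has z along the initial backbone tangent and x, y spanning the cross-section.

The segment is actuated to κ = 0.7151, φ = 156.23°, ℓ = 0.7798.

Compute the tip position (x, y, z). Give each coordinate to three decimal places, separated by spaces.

-0.194 0.085 0.740

θ = κ·ℓ = 0.7151 × 0.7798 = 0.55763 rad
ρ = (1 − cos θ)/κ = (1 − 0.84851)/0.7151 = 0.21185
z = sin θ / κ = 0.52918/0.7151 = 0.74001
x = ρ cos φ = 0.21185 × cos(156.23°) = -0.19388
y = ρ sin φ = 0.21185 × sin(156.23°) = 0.08539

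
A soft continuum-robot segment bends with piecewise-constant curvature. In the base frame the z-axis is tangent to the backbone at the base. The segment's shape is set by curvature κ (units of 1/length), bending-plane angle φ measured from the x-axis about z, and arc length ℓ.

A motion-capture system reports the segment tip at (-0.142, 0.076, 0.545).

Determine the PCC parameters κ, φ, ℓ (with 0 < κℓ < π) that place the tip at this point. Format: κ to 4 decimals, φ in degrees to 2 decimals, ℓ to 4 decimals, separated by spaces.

ρ = √(x²+y²) = √(-0.142² + 0.076²) = 0.16106
φ = atan2(y, x) mod 360° = atan2(0.076, -0.142) = 151.8438°
|p|² = ρ² + z² = 0.16106² + 0.545² = 0.32297
κ = 2ρ / |p|² = 2×0.16106 / 0.32297 = 0.99738
θ = 2·atan2(ρ, z) = 2·atan2(0.16106, 0.545) = 0.57469 rad
ℓ = θ/κ = 0.57469/0.99738 = 0.57620

0.9974 151.84 0.5762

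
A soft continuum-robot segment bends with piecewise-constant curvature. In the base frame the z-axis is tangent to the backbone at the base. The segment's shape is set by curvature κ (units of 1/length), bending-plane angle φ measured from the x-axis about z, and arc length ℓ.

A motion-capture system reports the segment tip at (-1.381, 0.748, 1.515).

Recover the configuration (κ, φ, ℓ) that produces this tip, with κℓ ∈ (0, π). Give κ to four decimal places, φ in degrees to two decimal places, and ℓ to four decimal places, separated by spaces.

ρ = √(x²+y²) = √(-1.381² + 0.748²) = 1.57056
φ = atan2(y, x) mod 360° = atan2(0.748, -1.381) = 151.5584°
|p|² = ρ² + z² = 1.57056² + 1.515² = 4.76189
κ = 2ρ / |p|² = 2×1.57056 / 4.76189 = 0.65964
θ = 2·atan2(ρ, z) = 2·atan2(1.57056, 1.515) = 1.60681 rad
ℓ = θ/κ = 1.60681/0.65964 = 2.43589

0.6596 151.56 2.4359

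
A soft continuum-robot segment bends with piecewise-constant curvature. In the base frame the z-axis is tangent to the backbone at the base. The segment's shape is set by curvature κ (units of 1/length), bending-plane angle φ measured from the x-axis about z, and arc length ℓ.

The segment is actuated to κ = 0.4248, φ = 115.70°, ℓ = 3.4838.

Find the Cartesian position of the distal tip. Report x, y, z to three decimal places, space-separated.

-0.928 1.929 2.344

θ = κ·ℓ = 0.4248 × 3.4838 = 1.47992 rad
ρ = (1 − cos θ)/κ = (1 − 0.09075)/0.4248 = 2.14041
z = sin θ / κ = 0.99587/0.4248 = 2.34433
x = ρ cos φ = 2.14041 × cos(115.70°) = -0.92821
y = ρ sin φ = 2.14041 × sin(115.70°) = 1.92868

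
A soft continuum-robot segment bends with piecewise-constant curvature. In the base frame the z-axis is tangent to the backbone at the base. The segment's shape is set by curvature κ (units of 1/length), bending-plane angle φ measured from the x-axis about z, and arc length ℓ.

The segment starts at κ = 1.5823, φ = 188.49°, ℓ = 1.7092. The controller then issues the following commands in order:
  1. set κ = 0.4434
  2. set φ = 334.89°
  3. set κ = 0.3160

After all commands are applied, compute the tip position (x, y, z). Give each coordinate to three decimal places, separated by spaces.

initial: κ=1.5823, φ=188.49°, ℓ=1.7092
cmd 1: set κ=0.4434 → (κ,φ,ℓ)=(0.4434,188.49°,1.7092) → tip=(-0.6105,-0.0911,1.5502)
cmd 2: set φ=334.89° → (κ,φ,ℓ)=(0.4434,334.89°,1.7092) → tip=(0.5589,-0.2619,1.5502)
cmd 3: set κ=0.3160 → (κ,φ,ℓ)=(0.3160,334.89°,1.7092) → tip=(0.4079,-0.1912,1.6273)

0.408 -0.191 1.627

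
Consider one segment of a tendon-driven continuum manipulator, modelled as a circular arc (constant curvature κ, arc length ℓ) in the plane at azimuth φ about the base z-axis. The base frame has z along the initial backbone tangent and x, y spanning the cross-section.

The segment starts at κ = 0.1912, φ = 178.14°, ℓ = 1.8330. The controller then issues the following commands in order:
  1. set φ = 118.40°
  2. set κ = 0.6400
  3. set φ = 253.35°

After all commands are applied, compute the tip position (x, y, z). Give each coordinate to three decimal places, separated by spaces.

initial: κ=0.1912, φ=178.14°, ℓ=1.8330
cmd 1: set φ=118.40° → (κ,φ,ℓ)=(0.1912,118.40°,1.8330) → tip=(-0.1512,0.2797,1.7957)
cmd 2: set κ=0.6400 → (κ,φ,ℓ)=(0.6400,118.40°,1.8330) → tip=(-0.4554,0.8422,1.4406)
cmd 3: set φ=253.35° → (κ,φ,ℓ)=(0.6400,253.35°,1.8330) → tip=(-0.2743,-0.9172,1.4406)

-0.274 -0.917 1.441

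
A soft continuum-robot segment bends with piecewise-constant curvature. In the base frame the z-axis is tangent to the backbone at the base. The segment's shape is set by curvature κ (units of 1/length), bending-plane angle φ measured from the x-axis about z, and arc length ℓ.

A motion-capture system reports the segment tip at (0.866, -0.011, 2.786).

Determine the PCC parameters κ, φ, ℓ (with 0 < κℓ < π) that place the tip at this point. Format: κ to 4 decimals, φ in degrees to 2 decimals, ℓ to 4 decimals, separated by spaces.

0.2035 359.27 2.9622

ρ = √(x²+y²) = √(0.866² + -0.011²) = 0.86607
φ = atan2(y, x) mod 360° = atan2(-0.011, 0.866) = 359.2723°
|p|² = ρ² + z² = 0.86607² + 2.786² = 8.51187
κ = 2ρ / |p|² = 2×0.86607 / 8.51187 = 0.20350
θ = 2·atan2(ρ, z) = 2·atan2(0.86607, 2.786) = 0.60279 rad
ℓ = θ/κ = 0.60279/0.20350 = 2.96215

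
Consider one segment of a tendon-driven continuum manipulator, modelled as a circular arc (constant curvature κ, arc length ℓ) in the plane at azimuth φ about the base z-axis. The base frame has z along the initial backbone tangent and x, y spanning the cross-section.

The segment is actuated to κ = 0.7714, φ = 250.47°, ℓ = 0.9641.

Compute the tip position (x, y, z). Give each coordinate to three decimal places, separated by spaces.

-0.114 -0.323 0.878

θ = κ·ℓ = 0.7714 × 0.9641 = 0.74371 rad
ρ = (1 − cos θ)/κ = (1 − 0.73596)/0.7714 = 0.34228
z = sin θ / κ = 0.67702/0.7714 = 0.87765
x = ρ cos φ = 0.34228 × cos(250.47°) = -0.11442
y = ρ sin φ = 0.34228 × sin(250.47°) = -0.32259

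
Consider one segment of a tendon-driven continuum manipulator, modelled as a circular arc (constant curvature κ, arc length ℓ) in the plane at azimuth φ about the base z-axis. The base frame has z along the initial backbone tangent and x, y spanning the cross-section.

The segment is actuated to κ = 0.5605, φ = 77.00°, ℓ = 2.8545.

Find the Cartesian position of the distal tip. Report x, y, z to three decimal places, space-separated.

0.413 1.789 1.783

θ = κ·ℓ = 0.5605 × 2.8545 = 1.59995 rad
ρ = (1 − cos θ)/κ = (1 − -0.02915)/0.5605 = 1.83612
z = sin θ / κ = 0.99958/0.5605 = 1.78336
x = ρ cos φ = 1.83612 × cos(77.00°) = 0.41304
y = ρ sin φ = 1.83612 × sin(77.00°) = 1.78906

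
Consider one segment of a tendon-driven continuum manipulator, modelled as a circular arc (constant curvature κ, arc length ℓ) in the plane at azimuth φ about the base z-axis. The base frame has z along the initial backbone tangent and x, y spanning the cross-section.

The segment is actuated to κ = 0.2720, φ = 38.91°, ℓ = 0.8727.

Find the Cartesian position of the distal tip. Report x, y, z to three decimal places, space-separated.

θ = κ·ℓ = 0.2720 × 0.8727 = 0.23737 rad
ρ = (1 − cos θ)/κ = (1 − 0.97196)/0.2720 = 0.10309
z = sin θ / κ = 0.23515/0.2720 = 0.86453
x = ρ cos φ = 0.10309 × cos(38.91°) = 0.08022
y = ρ sin φ = 0.10309 × sin(38.91°) = 0.06475

0.080 0.065 0.865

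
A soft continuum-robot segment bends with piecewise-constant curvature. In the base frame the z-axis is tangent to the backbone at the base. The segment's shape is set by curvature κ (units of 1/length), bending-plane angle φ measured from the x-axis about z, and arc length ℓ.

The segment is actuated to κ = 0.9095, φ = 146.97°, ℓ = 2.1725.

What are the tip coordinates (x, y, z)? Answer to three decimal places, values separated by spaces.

θ = κ·ℓ = 0.9095 × 2.1725 = 1.97589 rad
ρ = (1 − cos θ)/κ = (1 − -0.39410)/0.9095 = 1.53282
z = sin θ / κ = 0.91907/0.9095 = 1.01052
x = ρ cos φ = 1.53282 × cos(146.97°) = -1.28510
y = ρ sin φ = 1.53282 × sin(146.97°) = 0.83551

-1.285 0.836 1.011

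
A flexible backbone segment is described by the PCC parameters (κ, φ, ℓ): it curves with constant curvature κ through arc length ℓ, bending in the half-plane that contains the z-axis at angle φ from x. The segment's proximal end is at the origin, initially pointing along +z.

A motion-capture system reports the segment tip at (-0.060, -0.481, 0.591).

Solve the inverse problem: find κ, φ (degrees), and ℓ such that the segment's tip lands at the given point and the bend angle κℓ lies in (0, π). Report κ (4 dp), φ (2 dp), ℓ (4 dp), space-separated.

ρ = √(x²+y²) = √(-0.060² + -0.481²) = 0.48473
φ = atan2(y, x) mod 360° = atan2(-0.481, -0.060) = 262.8896°
|p|² = ρ² + z² = 0.48473² + 0.591² = 0.58424
κ = 2ρ / |p|² = 2×0.48473 / 0.58424 = 1.65934
θ = 2·atan2(ρ, z) = 2·atan2(0.48473, 0.591) = 1.37385 rad
ℓ = θ/κ = 1.37385/1.65934 = 0.82795

1.6593 262.89 0.8280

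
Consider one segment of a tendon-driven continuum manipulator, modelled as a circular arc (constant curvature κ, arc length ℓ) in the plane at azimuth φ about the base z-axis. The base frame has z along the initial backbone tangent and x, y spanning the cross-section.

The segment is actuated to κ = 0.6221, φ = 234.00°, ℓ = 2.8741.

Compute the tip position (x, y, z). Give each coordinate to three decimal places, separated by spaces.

-1.148 -1.581 1.570

θ = κ·ℓ = 0.6221 × 2.8741 = 1.78798 rad
ρ = (1 − cos θ)/κ = (1 − -0.21548)/0.6221 = 1.95383
z = sin θ / κ = 0.97651/0.6221 = 1.56970
x = ρ cos φ = 1.95383 × cos(234.00°) = -1.14843
y = ρ sin φ = 1.95383 × sin(234.00°) = -1.58068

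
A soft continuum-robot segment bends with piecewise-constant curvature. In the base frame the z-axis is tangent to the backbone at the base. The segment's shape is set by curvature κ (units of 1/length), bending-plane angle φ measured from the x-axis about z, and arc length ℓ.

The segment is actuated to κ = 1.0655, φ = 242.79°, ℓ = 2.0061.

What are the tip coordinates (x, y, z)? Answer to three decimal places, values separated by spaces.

θ = κ·ℓ = 1.0655 × 2.0061 = 2.13750 rad
ρ = (1 − cos θ)/κ = (1 − -0.53685)/1.0655 = 1.44238
z = sin θ / κ = 0.84368/1.0655 = 0.79181
x = ρ cos φ = 1.44238 × cos(242.79°) = -0.65953
y = ρ sin φ = 1.44238 × sin(242.79°) = -1.28276

-0.660 -1.283 0.792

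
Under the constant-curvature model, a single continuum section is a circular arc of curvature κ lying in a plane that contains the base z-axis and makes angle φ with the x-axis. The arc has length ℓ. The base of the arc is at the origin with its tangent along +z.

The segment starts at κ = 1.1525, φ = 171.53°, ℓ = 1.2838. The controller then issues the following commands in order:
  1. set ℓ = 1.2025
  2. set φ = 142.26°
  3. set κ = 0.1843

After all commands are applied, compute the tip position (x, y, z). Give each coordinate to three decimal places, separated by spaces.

-0.105 0.081 1.193

initial: κ=1.1525, φ=171.53°, ℓ=1.2838
cmd 1: set ℓ=1.2025 → (κ,φ,ℓ)=(1.1525,171.53°,1.2025) → tip=(-0.7004,0.1043,0.8529)
cmd 2: set φ=142.26° → (κ,φ,ℓ)=(1.1525,142.26°,1.2025) → tip=(-0.5600,0.4334,0.8529)
cmd 3: set κ=0.1843 → (κ,φ,ℓ)=(0.1843,142.26°,1.2025) → tip=(-0.1049,0.0812,1.1927)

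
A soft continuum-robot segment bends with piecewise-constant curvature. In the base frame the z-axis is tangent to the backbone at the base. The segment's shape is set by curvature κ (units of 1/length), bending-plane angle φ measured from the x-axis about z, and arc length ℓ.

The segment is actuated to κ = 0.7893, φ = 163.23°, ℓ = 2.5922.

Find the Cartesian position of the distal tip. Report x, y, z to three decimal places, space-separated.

-1.768 0.533 1.127

θ = κ·ℓ = 0.7893 × 2.5922 = 2.04602 rad
ρ = (1 − cos θ)/κ = (1 − -0.45754)/0.7893 = 1.84662
z = sin θ / κ = 0.88919/0.7893 = 1.12655
x = ρ cos φ = 1.84662 × cos(163.23°) = -1.76809
y = ρ sin φ = 1.84662 × sin(163.23°) = 0.53281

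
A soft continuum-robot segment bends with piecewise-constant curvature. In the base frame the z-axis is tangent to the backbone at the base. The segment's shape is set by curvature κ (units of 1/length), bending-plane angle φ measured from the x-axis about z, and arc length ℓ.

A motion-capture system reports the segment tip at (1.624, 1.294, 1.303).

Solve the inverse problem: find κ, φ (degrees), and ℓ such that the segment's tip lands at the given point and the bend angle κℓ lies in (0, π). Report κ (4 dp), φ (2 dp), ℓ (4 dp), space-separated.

0.6911 38.55 2.9242

ρ = √(x²+y²) = √(1.624² + 1.294²) = 2.07649
φ = atan2(y, x) mod 360° = atan2(1.294, 1.624) = 38.5478°
|p|² = ρ² + z² = 2.07649² + 1.303² = 6.00962
κ = 2ρ / |p|² = 2×2.07649 / 6.00962 = 0.69106
θ = 2·atan2(ρ, z) = 2·atan2(2.07649, 1.303) = 2.02080 rad
ℓ = θ/κ = 2.02080/0.69106 = 2.92422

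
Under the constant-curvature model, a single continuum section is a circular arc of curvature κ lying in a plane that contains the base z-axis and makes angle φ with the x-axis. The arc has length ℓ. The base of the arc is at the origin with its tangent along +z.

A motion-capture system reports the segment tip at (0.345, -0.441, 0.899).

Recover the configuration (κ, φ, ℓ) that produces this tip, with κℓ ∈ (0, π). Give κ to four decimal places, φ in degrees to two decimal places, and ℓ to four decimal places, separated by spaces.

0.9983 308.04 1.1159

ρ = √(x²+y²) = √(0.345² + -0.441²) = 0.55992
φ = atan2(y, x) mod 360° = atan2(-0.441, 0.345) = 308.0365°
|p|² = ρ² + z² = 0.55992² + 0.899² = 1.12171
κ = 2ρ / |p|² = 2×0.55992 / 1.12171 = 0.99833
θ = 2·atan2(ρ, z) = 2·atan2(0.55992, 0.899) = 1.11406 rad
ℓ = θ/κ = 1.11406/0.99833 = 1.11593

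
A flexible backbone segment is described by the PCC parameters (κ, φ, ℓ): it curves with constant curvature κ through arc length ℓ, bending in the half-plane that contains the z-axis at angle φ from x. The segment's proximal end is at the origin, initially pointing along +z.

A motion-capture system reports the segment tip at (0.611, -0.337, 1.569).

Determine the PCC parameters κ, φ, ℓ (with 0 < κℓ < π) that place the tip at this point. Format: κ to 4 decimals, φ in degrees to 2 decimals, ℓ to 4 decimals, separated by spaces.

ρ = √(x²+y²) = √(0.611² + -0.337²) = 0.69778
φ = atan2(y, x) mod 360° = atan2(-0.337, 0.611) = 331.1209°
|p|² = ρ² + z² = 0.69778² + 1.569² = 2.94865
κ = 2ρ / |p|² = 2×0.69778 / 2.94865 = 0.47328
θ = 2·atan2(ρ, z) = 2·atan2(0.69778, 1.569) = 0.83692 rad
ℓ = θ/κ = 0.83692/0.47328 = 1.76832

0.4733 331.12 1.7683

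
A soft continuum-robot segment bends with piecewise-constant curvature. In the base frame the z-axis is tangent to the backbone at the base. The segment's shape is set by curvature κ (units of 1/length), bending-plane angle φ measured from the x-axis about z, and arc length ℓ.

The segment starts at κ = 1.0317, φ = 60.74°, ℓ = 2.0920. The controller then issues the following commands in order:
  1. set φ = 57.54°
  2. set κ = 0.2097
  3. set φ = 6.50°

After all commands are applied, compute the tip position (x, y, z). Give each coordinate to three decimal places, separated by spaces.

initial: κ=1.0317, φ=60.74°, ℓ=2.0920
cmd 1: set φ=57.54° → (κ,φ,ℓ)=(1.0317,57.54°,2.0920) → tip=(0.8086,1.2712,0.8067)
cmd 2: set κ=0.2097 → (κ,φ,ℓ)=(0.2097,57.54°,2.0920) → tip=(0.2424,0.3810,2.0255)
cmd 3: set φ=6.50° → (κ,φ,ℓ)=(0.2097,6.50°,2.0920) → tip=(0.4487,0.0511,2.0255)

0.449 0.051 2.026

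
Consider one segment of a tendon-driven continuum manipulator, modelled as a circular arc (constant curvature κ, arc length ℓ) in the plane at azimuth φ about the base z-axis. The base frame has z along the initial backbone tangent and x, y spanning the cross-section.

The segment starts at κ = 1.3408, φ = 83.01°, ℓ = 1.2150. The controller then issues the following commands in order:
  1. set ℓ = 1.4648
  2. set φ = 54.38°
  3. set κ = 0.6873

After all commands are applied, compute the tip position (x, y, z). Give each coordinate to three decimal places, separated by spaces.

initial: κ=1.3408, φ=83.01°, ℓ=1.2150
cmd 1: set ℓ=1.4648 → (κ,φ,ℓ)=(1.3408,83.01°,1.4648) → tip=(0.1255,1.0239,0.6889)
cmd 2: set φ=54.38° → (κ,φ,ℓ)=(1.3408,54.38°,1.4648) → tip=(0.6008,0.8386,0.6889)
cmd 3: set κ=0.6873 → (κ,φ,ℓ)=(0.6873,54.38°,1.4648) → tip=(0.3944,0.5504,1.2296)

0.394 0.550 1.230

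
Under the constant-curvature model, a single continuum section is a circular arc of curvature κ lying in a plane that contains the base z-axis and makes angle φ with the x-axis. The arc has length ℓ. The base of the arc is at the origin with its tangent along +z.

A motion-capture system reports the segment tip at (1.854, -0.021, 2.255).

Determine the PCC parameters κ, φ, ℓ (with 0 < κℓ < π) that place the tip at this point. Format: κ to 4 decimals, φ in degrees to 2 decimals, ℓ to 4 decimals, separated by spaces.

0.4351 359.35 3.1632

ρ = √(x²+y²) = √(1.854² + -0.021²) = 1.85412
φ = atan2(y, x) mod 360° = atan2(-0.021, 1.854) = 359.3510°
|p|² = ρ² + z² = 1.85412² + 2.255² = 8.52278
κ = 2ρ / |p|² = 2×1.85412 / 8.52278 = 0.43510
θ = 2·atan2(ρ, z) = 2·atan2(1.85412, 2.255) = 1.37629 rad
ℓ = θ/κ = 1.37629/0.43510 = 3.16319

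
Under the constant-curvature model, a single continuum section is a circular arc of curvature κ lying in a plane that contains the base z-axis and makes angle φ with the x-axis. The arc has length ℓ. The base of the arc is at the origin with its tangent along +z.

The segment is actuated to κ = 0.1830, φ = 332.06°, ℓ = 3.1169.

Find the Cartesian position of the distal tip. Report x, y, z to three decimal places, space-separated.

θ = κ·ℓ = 0.1830 × 3.1169 = 0.57039 rad
ρ = (1 − cos θ)/κ = (1 − 0.84169)/0.1830 = 0.86509
z = sin θ / κ = 0.53996/0.1830 = 2.95062
x = ρ cos φ = 0.86509 × cos(332.06°) = 0.76425
y = ρ sin φ = 0.86509 × sin(332.06°) = -0.40533

0.764 -0.405 2.951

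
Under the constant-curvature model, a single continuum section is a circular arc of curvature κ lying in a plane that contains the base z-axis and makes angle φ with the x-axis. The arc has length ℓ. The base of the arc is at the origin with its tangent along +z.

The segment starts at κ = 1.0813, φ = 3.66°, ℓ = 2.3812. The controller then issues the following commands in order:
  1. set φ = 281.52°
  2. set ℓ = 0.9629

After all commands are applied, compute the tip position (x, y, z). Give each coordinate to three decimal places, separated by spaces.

0.091 -0.448 0.798

initial: κ=1.0813, φ=3.66°, ℓ=2.3812
cmd 1: set φ=281.52° → (κ,φ,ℓ)=(1.0813,281.52°,2.3812) → tip=(0.3405,-1.6707,0.4966)
cmd 2: set ℓ=0.9629 → (κ,φ,ℓ)=(1.0813,281.52°,0.9629) → tip=(0.0914,-0.4484,0.7981)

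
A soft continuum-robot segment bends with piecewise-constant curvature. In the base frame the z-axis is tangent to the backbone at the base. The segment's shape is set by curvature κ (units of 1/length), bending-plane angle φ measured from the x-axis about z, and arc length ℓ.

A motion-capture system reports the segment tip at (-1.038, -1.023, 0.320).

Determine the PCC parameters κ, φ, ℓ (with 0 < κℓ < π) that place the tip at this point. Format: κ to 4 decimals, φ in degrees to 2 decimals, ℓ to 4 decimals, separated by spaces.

1.3092 224.58 2.0694

ρ = √(x²+y²) = √(-1.038² + -1.023²) = 1.45739
φ = atan2(y, x) mod 360° = atan2(-1.023, -1.038) = 224.5830°
|p|² = ρ² + z² = 1.45739² + 0.320² = 2.22637
κ = 2ρ / |p|² = 2×1.45739 / 2.22637 = 1.30920
θ = 2·atan2(ρ, z) = 2·atan2(1.45739, 0.320) = 2.70931 rad
ℓ = θ/κ = 2.70931/1.30920 = 2.06944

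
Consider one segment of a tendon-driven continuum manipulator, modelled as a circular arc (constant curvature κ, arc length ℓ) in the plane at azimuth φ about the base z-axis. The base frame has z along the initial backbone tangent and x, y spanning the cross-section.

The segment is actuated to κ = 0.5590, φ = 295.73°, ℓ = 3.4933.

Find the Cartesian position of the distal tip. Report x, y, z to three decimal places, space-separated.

1.066 -2.212 1.660

θ = κ·ℓ = 0.5590 × 3.4933 = 1.95275 rad
ρ = (1 − cos θ)/κ = (1 − -0.37274)/0.5590 = 2.45570
z = sin θ / κ = 0.92794/0.5590 = 1.65999
x = ρ cos φ = 2.45570 × cos(295.73°) = 1.06610
y = ρ sin φ = 2.45570 × sin(295.73°) = -2.21222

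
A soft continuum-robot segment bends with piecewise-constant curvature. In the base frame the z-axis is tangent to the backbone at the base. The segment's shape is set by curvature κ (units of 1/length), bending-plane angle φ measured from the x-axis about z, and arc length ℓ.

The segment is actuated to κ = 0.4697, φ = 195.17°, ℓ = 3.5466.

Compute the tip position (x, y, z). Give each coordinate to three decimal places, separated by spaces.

θ = κ·ℓ = 0.4697 × 3.5466 = 1.66584 rad
ρ = (1 − cos θ)/κ = (1 − -0.09490)/0.4697 = 2.33106
z = sin θ / κ = 0.99549/0.4697 = 2.11941
x = ρ cos φ = 2.33106 × cos(195.17°) = -2.24983
y = ρ sin φ = 2.33106 × sin(195.17°) = -0.61000

-2.250 -0.610 2.119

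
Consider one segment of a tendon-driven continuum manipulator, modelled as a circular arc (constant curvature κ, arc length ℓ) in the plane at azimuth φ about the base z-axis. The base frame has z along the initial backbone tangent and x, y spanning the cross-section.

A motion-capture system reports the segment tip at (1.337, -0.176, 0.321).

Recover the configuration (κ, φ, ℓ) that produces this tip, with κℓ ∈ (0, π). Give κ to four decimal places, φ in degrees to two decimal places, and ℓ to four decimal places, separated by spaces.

1.4036 352.50 1.9053

ρ = √(x²+y²) = √(1.337² + -0.176²) = 1.34853
φ = atan2(y, x) mod 360° = atan2(-0.176, 1.337) = 352.5008°
|p|² = ρ² + z² = 1.34853² + 0.321² = 1.92159
κ = 2ρ / |p|² = 2×1.34853 / 1.92159 = 1.40356
θ = 2·atan2(ρ, z) = 2·atan2(1.34853, 0.321) = 2.67422 rad
ℓ = θ/κ = 2.67422/1.40356 = 1.90531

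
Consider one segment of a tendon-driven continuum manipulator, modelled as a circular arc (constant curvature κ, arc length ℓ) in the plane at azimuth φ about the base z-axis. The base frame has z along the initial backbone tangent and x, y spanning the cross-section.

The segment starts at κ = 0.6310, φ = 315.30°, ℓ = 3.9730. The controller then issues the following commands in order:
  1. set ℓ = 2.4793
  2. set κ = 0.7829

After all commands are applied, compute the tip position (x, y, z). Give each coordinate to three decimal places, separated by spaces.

1.236 -1.224 1.191

initial: κ=0.6310, φ=315.30°, ℓ=3.9730
cmd 1: set ℓ=2.4793 → (κ,φ,ℓ)=(0.6310,315.30°,2.4793) → tip=(1.1193,-1.1076,1.5848)
cmd 2: set κ=0.7829 → (κ,φ,ℓ)=(0.7829,315.30°,2.4793) → tip=(1.2364,-1.2235,1.1907)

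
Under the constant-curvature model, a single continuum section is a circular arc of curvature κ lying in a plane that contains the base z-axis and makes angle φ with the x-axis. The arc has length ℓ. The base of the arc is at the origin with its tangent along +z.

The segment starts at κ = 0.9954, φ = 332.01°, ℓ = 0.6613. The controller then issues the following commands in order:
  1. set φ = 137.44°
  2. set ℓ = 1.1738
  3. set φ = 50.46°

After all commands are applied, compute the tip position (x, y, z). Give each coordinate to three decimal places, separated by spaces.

initial: κ=0.9954, φ=332.01°, ℓ=0.6613
cmd 1: set φ=137.44° → (κ,φ,ℓ)=(0.9954,137.44°,0.6613) → tip=(-0.1546,0.1420,0.6146)
cmd 2: set ℓ=1.1738 → (κ,φ,ℓ)=(0.9954,137.44°,1.1738) → tip=(-0.4502,0.4134,0.9244)
cmd 3: set φ=50.46° → (κ,φ,ℓ)=(0.9954,50.46°,1.1738) → tip=(0.3891,0.4713,0.9244)

0.389 0.471 0.924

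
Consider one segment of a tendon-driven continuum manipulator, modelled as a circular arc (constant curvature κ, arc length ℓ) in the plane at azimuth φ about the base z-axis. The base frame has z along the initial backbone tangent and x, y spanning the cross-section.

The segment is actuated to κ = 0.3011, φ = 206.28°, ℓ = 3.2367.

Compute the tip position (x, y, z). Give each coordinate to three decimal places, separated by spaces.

θ = κ·ℓ = 0.3011 × 3.2367 = 0.97457 rad
ρ = (1 − cos θ)/κ = (1 − 0.56152)/0.3011 = 1.45625
z = sin θ / κ = 0.82746/0.3011 = 2.74813
x = ρ cos φ = 1.45625 × cos(206.28°) = -1.30573
y = ρ sin φ = 1.45625 × sin(206.28°) = -0.64477

-1.306 -0.645 2.748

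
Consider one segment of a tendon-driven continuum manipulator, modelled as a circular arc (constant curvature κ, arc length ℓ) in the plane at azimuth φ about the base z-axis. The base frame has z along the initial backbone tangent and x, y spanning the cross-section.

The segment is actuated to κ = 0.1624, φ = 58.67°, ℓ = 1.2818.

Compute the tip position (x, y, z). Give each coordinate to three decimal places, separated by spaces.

0.069 0.114 1.273

θ = κ·ℓ = 0.1624 × 1.2818 = 0.20816 rad
ρ = (1 − cos θ)/κ = (1 − 0.97841)/0.1624 = 0.13293
z = sin θ / κ = 0.20666/0.1624 = 1.27256
x = ρ cos φ = 0.13293 × cos(58.67°) = 0.06912
y = ρ sin φ = 0.13293 × sin(58.67°) = 0.11355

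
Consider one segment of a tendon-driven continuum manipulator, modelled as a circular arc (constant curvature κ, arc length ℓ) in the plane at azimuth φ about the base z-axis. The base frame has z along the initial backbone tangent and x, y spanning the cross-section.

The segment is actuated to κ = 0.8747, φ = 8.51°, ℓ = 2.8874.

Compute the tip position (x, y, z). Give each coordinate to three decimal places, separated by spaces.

2.054 0.307 0.661

θ = κ·ℓ = 0.8747 × 2.8874 = 2.52561 rad
ρ = (1 − cos θ)/κ = (1 − -0.81621)/0.8747 = 2.07638
z = sin θ / κ = 0.57776/0.8747 = 0.66053
x = ρ cos φ = 2.07638 × cos(8.51°) = 2.05351
y = ρ sin φ = 2.07638 × sin(8.51°) = 0.30727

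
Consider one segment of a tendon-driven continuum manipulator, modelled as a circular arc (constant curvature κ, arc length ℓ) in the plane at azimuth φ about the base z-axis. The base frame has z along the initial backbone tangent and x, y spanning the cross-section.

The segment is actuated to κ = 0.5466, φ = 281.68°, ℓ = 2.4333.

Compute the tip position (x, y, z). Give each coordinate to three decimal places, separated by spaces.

0.282 -1.364 1.777

θ = κ·ℓ = 0.5466 × 2.4333 = 1.33004 rad
ρ = (1 − cos θ)/κ = (1 − 0.23844)/0.5466 = 1.39328
z = sin θ / κ = 0.97116/0.5466 = 1.77673
x = ρ cos φ = 1.39328 × cos(281.68°) = 0.28206
y = ρ sin φ = 1.39328 × sin(281.68°) = -1.36443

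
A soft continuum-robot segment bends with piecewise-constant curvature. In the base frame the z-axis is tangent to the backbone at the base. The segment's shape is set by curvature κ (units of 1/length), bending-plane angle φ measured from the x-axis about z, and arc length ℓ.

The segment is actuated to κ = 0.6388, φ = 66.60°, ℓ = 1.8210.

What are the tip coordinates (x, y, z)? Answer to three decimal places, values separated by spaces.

0.375 0.867 1.437

θ = κ·ℓ = 0.6388 × 1.8210 = 1.16325 rad
ρ = (1 − cos θ)/κ = (1 − 0.39635)/0.6388 = 0.94497
z = sin θ / κ = 0.91810/0.6388 = 1.43722
x = ρ cos φ = 0.94497 × cos(66.60°) = 0.37529
y = ρ sin φ = 0.94497 × sin(66.60°) = 0.86725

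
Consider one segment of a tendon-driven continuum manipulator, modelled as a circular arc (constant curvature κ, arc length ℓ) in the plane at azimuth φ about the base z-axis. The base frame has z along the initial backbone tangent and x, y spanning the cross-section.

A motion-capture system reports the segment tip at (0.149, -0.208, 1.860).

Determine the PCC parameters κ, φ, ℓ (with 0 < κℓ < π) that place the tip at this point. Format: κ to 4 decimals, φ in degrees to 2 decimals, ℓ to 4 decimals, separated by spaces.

ρ = √(x²+y²) = √(0.149² + -0.208²) = 0.25586
φ = atan2(y, x) mod 360° = atan2(-0.208, 0.149) = 305.6158°
|p|² = ρ² + z² = 0.25586² + 1.860² = 3.52507
κ = 2ρ / |p|² = 2×0.25586 / 3.52507 = 0.14517
θ = 2·atan2(ρ, z) = 2·atan2(0.25586, 1.860) = 0.27340 rad
ℓ = θ/κ = 0.27340/0.14517 = 1.88338

0.1452 305.62 1.8834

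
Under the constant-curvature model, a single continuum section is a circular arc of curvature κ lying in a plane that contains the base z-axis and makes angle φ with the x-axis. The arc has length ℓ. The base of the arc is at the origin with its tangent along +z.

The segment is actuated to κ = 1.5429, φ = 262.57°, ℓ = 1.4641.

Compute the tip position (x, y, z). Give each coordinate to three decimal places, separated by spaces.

-0.137 -1.051 0.501

θ = κ·ℓ = 1.5429 × 1.4641 = 2.25896 rad
ρ = (1 − cos θ)/κ = (1 − -0.63512)/1.5429 = 1.05977
z = sin θ / κ = 0.77241/1.5429 = 0.50062
x = ρ cos φ = 1.05977 × cos(262.57°) = -0.13704
y = ρ sin φ = 1.05977 × sin(262.57°) = -1.05087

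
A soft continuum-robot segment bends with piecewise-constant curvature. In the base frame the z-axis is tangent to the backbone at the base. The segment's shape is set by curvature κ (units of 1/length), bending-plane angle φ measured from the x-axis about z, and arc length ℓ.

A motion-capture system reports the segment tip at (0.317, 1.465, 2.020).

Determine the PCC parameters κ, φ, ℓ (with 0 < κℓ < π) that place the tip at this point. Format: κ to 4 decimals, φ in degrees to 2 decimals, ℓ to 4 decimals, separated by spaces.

ρ = √(x²+y²) = √(0.317² + 1.465²) = 1.49890
φ = atan2(y, x) mod 360° = atan2(1.465, 0.317) = 77.7904°
|p|² = ρ² + z² = 1.49890² + 2.020² = 6.32711
κ = 2ρ / |p|² = 2×1.49890 / 6.32711 = 0.47380
θ = 2·atan2(ρ, z) = 2·atan2(1.49890, 2.020) = 1.27676 rad
ℓ = θ/κ = 1.27676/0.47380 = 2.69471

0.4738 77.79 2.6947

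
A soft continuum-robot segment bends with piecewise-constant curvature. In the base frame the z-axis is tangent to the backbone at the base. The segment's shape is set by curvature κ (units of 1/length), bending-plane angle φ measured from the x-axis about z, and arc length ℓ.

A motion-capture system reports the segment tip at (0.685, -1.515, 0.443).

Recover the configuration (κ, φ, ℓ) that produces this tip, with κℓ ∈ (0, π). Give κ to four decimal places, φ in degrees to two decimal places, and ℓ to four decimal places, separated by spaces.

ρ = √(x²+y²) = √(0.685² + -1.515²) = 1.66266
φ = atan2(y, x) mod 360° = atan2(-1.515, 0.685) = 294.3299°
|p|² = ρ² + z² = 1.66266² + 0.443² = 2.96070
κ = 2ρ / |p|² = 2×1.66266 / 2.96070 = 1.12316
θ = 2·atan2(ρ, z) = 2·atan2(1.66266, 0.443) = 2.62081 rad
ℓ = θ/κ = 2.62081/1.12316 = 2.33343

1.1232 294.33 2.3334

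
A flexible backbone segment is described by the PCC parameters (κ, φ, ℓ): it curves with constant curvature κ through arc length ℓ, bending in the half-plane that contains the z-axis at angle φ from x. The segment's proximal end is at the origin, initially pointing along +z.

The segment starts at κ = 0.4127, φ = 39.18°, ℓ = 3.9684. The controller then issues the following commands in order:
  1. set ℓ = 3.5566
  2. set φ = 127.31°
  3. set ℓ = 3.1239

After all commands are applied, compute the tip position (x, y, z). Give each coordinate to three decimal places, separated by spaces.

initial: κ=0.4127, φ=39.18°, ℓ=3.9684
cmd 1: set ℓ=3.5566 → (κ,φ,ℓ)=(0.4127,39.18°,3.5566) → tip=(1.6852,1.3734,2.4102)
cmd 2: set φ=127.31° → (κ,φ,ℓ)=(0.4127,127.31°,3.5566) → tip=(-1.3177,1.7291,2.4102)
cmd 3: set ℓ=3.1239 → (κ,φ,ℓ)=(0.4127,127.31°,3.1239) → tip=(-1.0606,1.3917,2.3277)

-1.061 1.392 2.328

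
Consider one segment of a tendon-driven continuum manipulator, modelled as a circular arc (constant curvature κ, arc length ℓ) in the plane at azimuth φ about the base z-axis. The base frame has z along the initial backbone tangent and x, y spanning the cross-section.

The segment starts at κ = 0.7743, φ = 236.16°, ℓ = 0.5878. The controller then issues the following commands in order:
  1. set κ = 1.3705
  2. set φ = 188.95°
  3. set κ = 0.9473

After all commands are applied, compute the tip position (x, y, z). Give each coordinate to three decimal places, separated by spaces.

-0.158 -0.025 0.558

initial: κ=0.7743, φ=236.16°, ℓ=0.5878
cmd 1: set κ=1.3705 → (κ,φ,ℓ)=(1.3705,236.16°,0.5878) → tip=(-0.1249,-0.1862,0.5263)
cmd 2: set φ=188.95° → (κ,φ,ℓ)=(1.3705,188.95°,0.5878) → tip=(-0.2215,-0.0349,0.5263)
cmd 3: set κ=0.9473 → (κ,φ,ℓ)=(0.9473,188.95°,0.5878) → tip=(-0.1575,-0.0248,0.5579)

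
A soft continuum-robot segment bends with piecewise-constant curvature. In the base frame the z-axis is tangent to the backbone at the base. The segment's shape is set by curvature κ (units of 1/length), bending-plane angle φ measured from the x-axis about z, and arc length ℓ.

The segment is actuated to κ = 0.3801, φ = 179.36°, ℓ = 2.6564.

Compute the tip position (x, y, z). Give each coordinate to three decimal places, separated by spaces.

-1.231 0.014 2.227

θ = κ·ℓ = 0.3801 × 2.6564 = 1.00970 rad
ρ = (1 − cos θ)/κ = (1 − 0.53212)/0.3801 = 1.23095
z = sin θ / κ = 0.84667/0.3801 = 2.22750
x = ρ cos φ = 1.23095 × cos(179.36°) = -1.23087
y = ρ sin φ = 1.23095 × sin(179.36°) = 0.01375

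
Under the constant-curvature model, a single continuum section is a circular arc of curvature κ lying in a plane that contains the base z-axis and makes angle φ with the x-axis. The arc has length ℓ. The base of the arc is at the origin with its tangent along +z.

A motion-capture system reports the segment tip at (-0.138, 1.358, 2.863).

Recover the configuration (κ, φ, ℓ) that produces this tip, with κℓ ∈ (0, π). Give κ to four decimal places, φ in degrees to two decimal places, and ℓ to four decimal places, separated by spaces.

ρ = √(x²+y²) = √(-0.138² + 1.358²) = 1.36499
φ = atan2(y, x) mod 360° = atan2(1.358, -0.138) = 95.8025°
|p|² = ρ² + z² = 1.36499² + 2.863² = 10.05998
κ = 2ρ / |p|² = 2×1.36499 / 10.05998 = 0.27137
θ = 2·atan2(ρ, z) = 2·atan2(1.36499, 2.863) = 0.88978 rad
ℓ = θ/κ = 0.88978/0.27137 = 3.27884

0.2714 95.80 3.2788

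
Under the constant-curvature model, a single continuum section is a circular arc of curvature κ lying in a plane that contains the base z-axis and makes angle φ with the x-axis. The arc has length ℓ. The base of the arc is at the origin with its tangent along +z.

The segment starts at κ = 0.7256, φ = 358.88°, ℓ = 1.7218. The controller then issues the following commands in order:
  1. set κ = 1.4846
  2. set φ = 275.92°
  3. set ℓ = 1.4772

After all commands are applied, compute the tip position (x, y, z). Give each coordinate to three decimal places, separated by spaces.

0.110 -1.061 0.547

initial: κ=0.7256, φ=358.88°, ℓ=1.7218
cmd 1: set κ=1.4846 → (κ,φ,ℓ)=(1.4846,358.88°,1.7218) → tip=(1.2348,-0.0241,0.3722)
cmd 2: set φ=275.92° → (κ,φ,ℓ)=(1.4846,275.92°,1.7218) → tip=(0.1274,-1.2284,0.3722)
cmd 3: set ℓ=1.4772 → (κ,φ,ℓ)=(1.4846,275.92°,1.4772) → tip=(0.1100,-1.0605,0.5473)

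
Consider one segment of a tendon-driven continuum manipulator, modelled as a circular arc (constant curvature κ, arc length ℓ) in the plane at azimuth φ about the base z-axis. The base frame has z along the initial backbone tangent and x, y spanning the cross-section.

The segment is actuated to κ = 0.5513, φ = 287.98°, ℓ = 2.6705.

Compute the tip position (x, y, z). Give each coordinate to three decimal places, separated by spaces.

θ = κ·ℓ = 0.5513 × 2.6705 = 1.47225 rad
ρ = (1 − cos θ)/κ = (1 − 0.09839)/0.5513 = 1.63542
z = sin θ / κ = 0.99515/0.5513 = 1.80509
x = ρ cos φ = 1.63542 × cos(287.98°) = 0.50483
y = ρ sin φ = 1.63542 × sin(287.98°) = -1.55556

0.505 -1.556 1.805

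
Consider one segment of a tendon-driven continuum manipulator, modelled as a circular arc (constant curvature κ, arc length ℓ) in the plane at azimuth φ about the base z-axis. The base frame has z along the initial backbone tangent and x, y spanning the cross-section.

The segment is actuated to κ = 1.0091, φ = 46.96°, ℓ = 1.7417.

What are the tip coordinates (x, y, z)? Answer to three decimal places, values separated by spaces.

θ = κ·ℓ = 1.0091 × 1.7417 = 1.75755 rad
ρ = (1 − cos θ)/κ = (1 − -0.18567)/1.0091 = 1.17498
z = sin θ / κ = 0.98261/1.0091 = 0.97375
x = ρ cos φ = 1.17498 × cos(46.96°) = 0.80193
y = ρ sin φ = 1.17498 × sin(46.96°) = 0.85876

0.802 0.859 0.974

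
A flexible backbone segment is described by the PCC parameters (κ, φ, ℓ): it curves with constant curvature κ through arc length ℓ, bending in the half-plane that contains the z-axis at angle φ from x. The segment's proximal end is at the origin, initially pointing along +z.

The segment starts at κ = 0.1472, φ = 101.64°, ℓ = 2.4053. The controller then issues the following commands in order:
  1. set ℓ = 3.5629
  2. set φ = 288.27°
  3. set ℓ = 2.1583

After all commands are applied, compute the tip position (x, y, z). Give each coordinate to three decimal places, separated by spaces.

initial: κ=0.1472, φ=101.64°, ℓ=2.4053
cmd 1: set ℓ=3.5629 → (κ,φ,ℓ)=(0.1472,101.64°,3.5629) → tip=(-0.1842,0.8943,3.4018)
cmd 2: set φ=288.27° → (κ,φ,ℓ)=(0.1472,288.27°,3.5629) → tip=(0.2862,-0.8670,3.4018)
cmd 3: set ℓ=2.1583 → (κ,φ,ℓ)=(0.1472,288.27°,2.1583) → tip=(0.1066,-0.3228,2.1222)

0.107 -0.323 2.122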